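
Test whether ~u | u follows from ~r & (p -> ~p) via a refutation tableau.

Initial set: {(~r & (p -> ~p)); ~(~u | u)}.
(~r & (p -> ~p)): α-rule — add ~r, (p -> ~p).
~(~u | u): α-rule — add ~~u, ~u.
× closes — contains both u and ~u.
All 1 branch closes.
Every branch closed, so the premises entail the conclusion.

Yes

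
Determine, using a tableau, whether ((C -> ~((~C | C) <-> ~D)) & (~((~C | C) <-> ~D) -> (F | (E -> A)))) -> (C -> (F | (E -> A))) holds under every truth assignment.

Valid

Assume the negation and expand:
Initial set: {F (((C -> ~((~C | C) <-> ~D)) & (~((~C | C) <-> ~D) -> (F | (E -> A)))) -> (C -> (F | (E -> A))))}.
F (((C -> ~((~C | C) <-> ~D)) & (~((~C | C) <-> ~D) -> (F | (E -> A)))) -> (C -> (F | (E -> A)))): α-rule — add T ((C -> ~((~C | C) <-> ~D)) & (~((~C | C) <-> ~D) -> (F | (E -> A)))), F (C -> (F | (E -> A))).
T ((C -> ~((~C | C) <-> ~D)) & (~((~C | C) <-> ~D) -> (F | (E -> A)))): α-rule — add T (C -> ~((~C | C) <-> ~D)), T (~((~C | C) <-> ~D) -> (F | (E -> A))).
F (C -> (F | (E -> A))): α-rule — add T C, F (F | (E -> A)).
F (F | (E -> A)): α-rule — add F F, F (E -> A).
F (E -> A): α-rule — add T E, F A.
T (C -> ~((~C | C) <-> ~D)): β-rule — branch into F C  //  T ~((~C | C) <-> ~D).
  branch 1 (add F C):
    × closes — contains both C and ~C.
  branch 2 (add T ~((~C | C) <-> ~D)):
    T (~((~C | C) <-> ~D) -> (F | (E -> A))): β-rule — branch into F ~((~C | C) <-> ~D)  //  T (F | (E -> A)).
      branch 2.1 (add F ~((~C | C) <-> ~D)):
        T ~((~C | C) <-> ~D): β-rule — branch into T (~C | C), F ~D  //  F (~C | C), T ~D.
          branch 2.1.1 (add T (~C | C), F ~D):
            F ~((~C | C) <-> ~D): β-rule — branch into T (~C | C), T ~D  //  F (~C | C), F ~D.
              branch 2.1.1.1 (add T (~C | C), T ~D):
                × closes — contains both D and ~D.
              branch 2.1.1.2 (add F (~C | C), F ~D):
                F (~C | C): α-rule — add F ~C, F C.
                × closes — contains both C and ~C.
          branch 2.1.2 (add F (~C | C), T ~D):
            F (~C | C): α-rule — add F ~C, F C.
            × closes — contains both C and ~C.
      branch 2.2 (add T (F | (E -> A))):
        T ~((~C | C) <-> ~D): β-rule — branch into T (~C | C), F ~D  //  F (~C | C), T ~D.
          branch 2.2.1 (add T (~C | C), F ~D):
            T (F | (E -> A)): β-rule — branch into T F  //  T (E -> A).
              branch 2.2.1.1 (add T F):
                × closes — contains both F and ~F.
              branch 2.2.1.2 (add T (E -> A)):
                T (~C | C): β-rule — branch into T ~C  //  T C.
                  branch 2.2.1.2.1 (add T ~C):
                    × closes — contains both C and ~C.
                  branch 2.2.1.2.2 (add T C):
                    T (E -> A): β-rule — branch into F E  //  T A.
                      branch 2.2.1.2.2.1 (add F E):
                        × closes — contains both E and ~E.
                      branch 2.2.1.2.2.2 (add T A):
                        × closes — contains both A and ~A.
          branch 2.2.2 (add F (~C | C), T ~D):
            F (~C | C): α-rule — add F ~C, F C.
            × closes — contains both C and ~C.
All 9 branches close.
Every branch closed, so the negation is unsatisfiable and the formula is valid.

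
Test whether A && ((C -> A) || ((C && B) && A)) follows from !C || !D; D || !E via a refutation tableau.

No

Initial set: {(!C || !D); (D || !E); !(A && ((C -> A) || ((C && B) && A)))}.
(!C || !D): β-rule — branch into !C  //  !D.
  branch 1 (add !C):
    (D || !E): β-rule — branch into D  //  !E.
      branch 1.1 (add D):
        !(A && ((C -> A) || ((C && B) && A))): β-rule — branch into !A  //  !((C -> A) || ((C && B) && A)).
          branch 1.1.1 (add !A):
            ○ open, literals {A=false, C=false, D=true}.
          branch 1.1.2 (add !((C -> A) || ((C && B) && A))):
            !((C -> A) || ((C && B) && A)): α-rule — add !(C -> A), !((C && B) && A).
            !(C -> A): α-rule — add C, !A.
            × closes — contains both C and !C.
      branch 1.2 (add !E):
        !(A && ((C -> A) || ((C && B) && A))): β-rule — branch into !A  //  !((C -> A) || ((C && B) && A)).
          branch 1.2.1 (add !A):
            ○ open, literals {A=false, C=false, E=false}.
          branch 1.2.2 (add !((C -> A) || ((C && B) && A))):
            !((C -> A) || ((C && B) && A)): α-rule — add !(C -> A), !((C && B) && A).
            !(C -> A): α-rule — add C, !A.
            × closes — contains both C and !C.
  branch 2 (add !D):
    (D || !E): β-rule — branch into D  //  !E.
      branch 2.1 (add D):
        × closes — contains both D and !D.
      branch 2.2 (add !E):
        !(A && ((C -> A) || ((C && B) && A))): β-rule — branch into !A  //  !((C -> A) || ((C && B) && A)).
          branch 2.2.1 (add !A):
            ○ open, literals {A=false, D=false, E=false}.
          branch 2.2.2 (add !((C -> A) || ((C && B) && A))):
            !((C -> A) || ((C && B) && A)): α-rule — add !(C -> A), !((C && B) && A).
            !(C -> A): α-rule — add C, !A.
            !((C && B) && A): β-rule — branch into !(C && B)  //  !A.
              branch 2.2.2.1 (add !(C && B)):
                !(C && B): β-rule — branch into !C  //  !B.
                  branch 2.2.2.1.1 (add !C):
                    × closes — contains both C and !C.
                  branch 2.2.2.1.2 (add !B):
                    ○ open, literals {A=false, B=false, C=true, D=false, E=false}.
              branch 2.2.2.2 (add !A):
                ○ open, literals {A=false, C=true, D=false, E=false}.
4 branches closed, 5 open.
An open branch gives a countermodel: A=false, C=false, D=true (unmentioned atoms arbitrary); the premises hold there but the conclusion fails.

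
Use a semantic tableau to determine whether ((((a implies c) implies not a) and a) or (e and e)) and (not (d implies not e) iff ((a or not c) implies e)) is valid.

Assume the negation and expand:
Initial set: {not (((((a implies c) implies not a) and a) or (e and e)) and (not (d implies not e) iff ((a or not c) implies e)))}.
not (((((a implies c) implies not a) and a) or (e and e)) and (not (d implies not e) iff ((a or not c) implies e))): β-rule — branch into not ((((a implies c) implies not a) and a) or (e and e))  //  not (not (d implies not e) iff ((a or not c) implies e)).
  branch 1 (add not ((((a implies c) implies not a) and a) or (e and e))):
    not ((((a implies c) implies not a) and a) or (e and e)): α-rule — add not (((a implies c) implies not a) and a), not (e and e).
    not (((a implies c) implies not a) and a): β-rule — branch into not ((a implies c) implies not a)  //  not a.
      branch 1.1 (add not ((a implies c) implies not a)):
        not ((a implies c) implies not a): α-rule — add (a implies c), not not a.
        not (e and e): β-rule — branch into not e  //  not e.
          branch 1.1.1 (add not e):
            (a implies c): β-rule — branch into not a  //  c.
              branch 1.1.1.1 (add not a):
                × closes — contains both a and not a.
              branch 1.1.1.2 (add c):
                ○ open, literals {a=true, c=true, e=false}.
          branch 1.1.2 (add not e):
            (a implies c): β-rule — branch into not a  //  c.
              branch 1.1.2.1 (add not a):
                × closes — contains both a and not a.
              branch 1.1.2.2 (add c):
                ○ open, literals {a=true, c=true, e=false}.
      branch 1.2 (add not a):
        not (e and e): β-rule — branch into not e  //  not e.
          branch 1.2.1 (add not e):
            ○ open, literals {a=false, e=false}.
          branch 1.2.2 (add not e):
            ○ open, literals {a=false, e=false}.
  branch 2 (add not (not (d implies not e) iff ((a or not c) implies e))):
    not (not (d implies not e) iff ((a or not c) implies e)): β-rule — branch into not (d implies not e), not ((a or not c) implies e)  //  not not (d implies not e), ((a or not c) implies e).
      branch 2.1 (add not (d implies not e), not ((a or not c) implies e)):
        not (d implies not e): α-rule — add d, not not e.
        not ((a or not c) implies e): α-rule — add (a or not c), not e.
        × closes — contains both e and not e.
      branch 2.2 (add not not (d implies not e), ((a or not c) implies e)):
        not not (d implies not e): β-rule — branch into not d  //  not e.
          branch 2.2.1 (add not d):
            ((a or not c) implies e): β-rule — branch into not (a or not c)  //  e.
              branch 2.2.1.1 (add not (a or not c)):
                not (a or not c): α-rule — add not a, not not c.
                ○ open, literals {a=false, c=true, d=false}.
              branch 2.2.1.2 (add e):
                ○ open, literals {d=false, e=true}.
          branch 2.2.2 (add not e):
            ((a or not c) implies e): β-rule — branch into not (a or not c)  //  e.
              branch 2.2.2.1 (add not (a or not c)):
                not (a or not c): α-rule — add not a, not not c.
                ○ open, literals {a=false, c=true, e=false}.
              branch 2.2.2.2 (add e):
                × closes — contains both e and not e.
4 branches closed, 7 open.
An open branch gives a countermodel: a=true, c=true, e=false (unmentioned atoms arbitrary); under it the original formula is false.

Not valid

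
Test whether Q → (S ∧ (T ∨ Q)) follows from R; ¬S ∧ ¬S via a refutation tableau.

Initial set: {R; (¬S ∧ ¬S); ¬(Q → (S ∧ (T ∨ Q)))}.
(¬S ∧ ¬S): α-rule — add ¬S, ¬S.
¬(Q → (S ∧ (T ∨ Q))): α-rule — add Q, ¬(S ∧ (T ∨ Q)).
¬(S ∧ (T ∨ Q)): β-rule — branch into ¬S  //  ¬(T ∨ Q).
  branch 1 (add ¬S):
    ○ open, literals {Q=T, R=T, S=F}.
  branch 2 (add ¬(T ∨ Q)):
    ¬(T ∨ Q): α-rule — add ¬T, ¬Q.
    × closes — contains both Q and ¬Q.
1 branch closed, 1 open.
An open branch gives a countermodel: Q=T, R=T, S=F (unmentioned atoms arbitrary); the premises hold there but the conclusion fails.

No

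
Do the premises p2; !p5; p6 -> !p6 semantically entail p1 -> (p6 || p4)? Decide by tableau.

No

Initial set: {p2; !p5; (p6 -> !p6); !(p1 -> (p6 || p4))}.
!(p1 -> (p6 || p4)): α-rule — add p1, !(p6 || p4).
!(p6 || p4): α-rule — add !p6, !p4.
(p6 -> !p6): β-rule — branch into !p6  //  !p6.
  branch 1 (add !p6):
    ○ open, literals {p1=true, p2=true, p4=false, p5=false, p6=false}.
  branch 2 (add !p6):
    ○ open, literals {p1=true, p2=true, p4=false, p5=false, p6=false}.
0 branches closed, 2 open.
An open branch gives a countermodel: p1=true, p2=true, p4=false, p5=false, p6=false (unmentioned atoms arbitrary); the premises hold there but the conclusion fails.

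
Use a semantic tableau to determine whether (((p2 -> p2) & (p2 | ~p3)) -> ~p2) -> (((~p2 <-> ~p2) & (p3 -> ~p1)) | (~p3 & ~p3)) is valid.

Not valid

Assume the negation and expand:
Initial set: {F ((((p2 -> p2) & (p2 | ~p3)) -> ~p2) -> (((~p2 <-> ~p2) & (p3 -> ~p1)) | (~p3 & ~p3)))}.
F ((((p2 -> p2) & (p2 | ~p3)) -> ~p2) -> (((~p2 <-> ~p2) & (p3 -> ~p1)) | (~p3 & ~p3))): α-rule — add T (((p2 -> p2) & (p2 | ~p3)) -> ~p2), F (((~p2 <-> ~p2) & (p3 -> ~p1)) | (~p3 & ~p3)).
F (((~p2 <-> ~p2) & (p3 -> ~p1)) | (~p3 & ~p3)): α-rule — add F ((~p2 <-> ~p2) & (p3 -> ~p1)), F (~p3 & ~p3).
T (((p2 -> p2) & (p2 | ~p3)) -> ~p2): β-rule — branch into F ((p2 -> p2) & (p2 | ~p3))  //  T ~p2.
  branch 1 (add F ((p2 -> p2) & (p2 | ~p3))):
    F ((~p2 <-> ~p2) & (p3 -> ~p1)): β-rule — branch into F (~p2 <-> ~p2)  //  F (p3 -> ~p1).
      branch 1.1 (add F (~p2 <-> ~p2)):
        F (~p3 & ~p3): β-rule — branch into F ~p3  //  F ~p3.
          branch 1.1.1 (add F ~p3):
            F ((p2 -> p2) & (p2 | ~p3)): β-rule — branch into F (p2 -> p2)  //  F (p2 | ~p3).
              branch 1.1.1.1 (add F (p2 -> p2)):
                F (p2 -> p2): α-rule — add T p2, F p2.
                × closes — contains both p2 and ~p2.
              branch 1.1.1.2 (add F (p2 | ~p3)):
                F (p2 | ~p3): α-rule — add F p2, F ~p3.
                F (~p2 <-> ~p2): β-rule — branch into T ~p2, F ~p2  //  F ~p2, T ~p2.
                  branch 1.1.1.2.1 (add T ~p2, F ~p2):
                    × closes — contains both p2 and ~p2.
                  branch 1.1.1.2.2 (add F ~p2, T ~p2):
                    × closes — contains both p2 and ~p2.
          branch 1.1.2 (add F ~p3):
            F ((p2 -> p2) & (p2 | ~p3)): β-rule — branch into F (p2 -> p2)  //  F (p2 | ~p3).
              branch 1.1.2.1 (add F (p2 -> p2)):
                F (p2 -> p2): α-rule — add T p2, F p2.
                × closes — contains both p2 and ~p2.
              branch 1.1.2.2 (add F (p2 | ~p3)):
                F (p2 | ~p3): α-rule — add F p2, F ~p3.
                F (~p2 <-> ~p2): β-rule — branch into T ~p2, F ~p2  //  F ~p2, T ~p2.
                  branch 1.1.2.2.1 (add T ~p2, F ~p2):
                    × closes — contains both p2 and ~p2.
                  branch 1.1.2.2.2 (add F ~p2, T ~p2):
                    × closes — contains both p2 and ~p2.
      branch 1.2 (add F (p3 -> ~p1)):
        F (p3 -> ~p1): α-rule — add T p3, F ~p1.
        F (~p3 & ~p3): β-rule — branch into F ~p3  //  F ~p3.
          branch 1.2.1 (add F ~p3):
            F ((p2 -> p2) & (p2 | ~p3)): β-rule — branch into F (p2 -> p2)  //  F (p2 | ~p3).
              branch 1.2.1.1 (add F (p2 -> p2)):
                F (p2 -> p2): α-rule — add T p2, F p2.
                × closes — contains both p2 and ~p2.
              branch 1.2.1.2 (add F (p2 | ~p3)):
                F (p2 | ~p3): α-rule — add F p2, F ~p3.
                ○ open, literals {p1=true, p2=false, p3=true}.
          branch 1.2.2 (add F ~p3):
            F ((p2 -> p2) & (p2 | ~p3)): β-rule — branch into F (p2 -> p2)  //  F (p2 | ~p3).
              branch 1.2.2.1 (add F (p2 -> p2)):
                F (p2 -> p2): α-rule — add T p2, F p2.
                × closes — contains both p2 and ~p2.
              branch 1.2.2.2 (add F (p2 | ~p3)):
                F (p2 | ~p3): α-rule — add F p2, F ~p3.
                ○ open, literals {p1=true, p2=false, p3=true}.
  branch 2 (add T ~p2):
    F ((~p2 <-> ~p2) & (p3 -> ~p1)): β-rule — branch into F (~p2 <-> ~p2)  //  F (p3 -> ~p1).
      branch 2.1 (add F (~p2 <-> ~p2)):
        F (~p3 & ~p3): β-rule — branch into F ~p3  //  F ~p3.
          branch 2.1.1 (add F ~p3):
            F (~p2 <-> ~p2): β-rule — branch into T ~p2, F ~p2  //  F ~p2, T ~p2.
              branch 2.1.1.1 (add T ~p2, F ~p2):
                × closes — contains both p2 and ~p2.
              branch 2.1.1.2 (add F ~p2, T ~p2):
                × closes — contains both p2 and ~p2.
          branch 2.1.2 (add F ~p3):
            F (~p2 <-> ~p2): β-rule — branch into T ~p2, F ~p2  //  F ~p2, T ~p2.
              branch 2.1.2.1 (add T ~p2, F ~p2):
                × closes — contains both p2 and ~p2.
              branch 2.1.2.2 (add F ~p2, T ~p2):
                × closes — contains both p2 and ~p2.
      branch 2.2 (add F (p3 -> ~p1)):
        F (p3 -> ~p1): α-rule — add T p3, F ~p1.
        F (~p3 & ~p3): β-rule — branch into F ~p3  //  F ~p3.
          branch 2.2.1 (add F ~p3):
            ○ open, literals {p1=true, p2=false, p3=true}.
          branch 2.2.2 (add F ~p3):
            ○ open, literals {p1=true, p2=false, p3=true}.
12 branches closed, 4 open.
An open branch gives a countermodel: p1=true, p2=false, p3=true (unmentioned atoms arbitrary); under it the original formula is false.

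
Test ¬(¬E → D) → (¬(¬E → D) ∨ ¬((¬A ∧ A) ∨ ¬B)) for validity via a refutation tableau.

Valid

Assume the negation and expand:
Initial set: {¬(¬(¬E → D) → (¬(¬E → D) ∨ ¬((¬A ∧ A) ∨ ¬B)))}.
¬(¬(¬E → D) → (¬(¬E → D) ∨ ¬((¬A ∧ A) ∨ ¬B))): α-rule — add ¬(¬E → D), ¬(¬(¬E → D) ∨ ¬((¬A ∧ A) ∨ ¬B)).
¬(¬E → D): α-rule — add ¬E, ¬D.
¬(¬(¬E → D) ∨ ¬((¬A ∧ A) ∨ ¬B)): α-rule — add ¬¬(¬E → D), ¬¬((¬A ∧ A) ∨ ¬B).
¬¬(¬E → D): β-rule — branch into ¬¬E  //  D.
  branch 1 (add ¬¬E):
    × closes — contains both E and ¬E.
  branch 2 (add D):
    × closes — contains both D and ¬D.
All 2 branches close.
Every branch closed, so the negation is unsatisfiable and the formula is valid.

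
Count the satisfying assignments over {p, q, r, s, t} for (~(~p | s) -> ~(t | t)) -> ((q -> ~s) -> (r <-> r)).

Initial set: {((~(~p | s) -> ~(t | t)) -> ((q -> ~s) -> (r <-> r)))}.
((~(~p | s) -> ~(t | t)) -> ((q -> ~s) -> (r <-> r))): β-rule — branch into ~(~(~p | s) -> ~(t | t))  //  ((q -> ~s) -> (r <-> r)).
  branch 1 (add ~(~(~p | s) -> ~(t | t))):
    ~(~(~p | s) -> ~(t | t)): α-rule — add ~(~p | s), ~~(t | t).
    ~(~p | s): α-rule — add ~~p, ~s.
    ~~(t | t): β-rule — branch into t  //  t.
      branch 1.1 (add t):
        ○ open, literals {p=T, s=F, t=T}.
      branch 1.2 (add t):
        ○ open, literals {p=T, s=F, t=T}.
  branch 2 (add ((q -> ~s) -> (r <-> r))):
    ((q -> ~s) -> (r <-> r)): β-rule — branch into ~(q -> ~s)  //  (r <-> r).
      branch 2.1 (add ~(q -> ~s)):
        ~(q -> ~s): α-rule — add q, ~~s.
        ○ open, literals {q=T, s=T}.
      branch 2.2 (add (r <-> r)):
        (r <-> r): β-rule — branch into r, r  //  ~r, ~r.
          branch 2.2.1 (add r, r):
            ○ open, literals {r=T}.
          branch 2.2.2 (add ~r, ~r):
            ○ open, literals {r=F}.
0 branches closed, 5 open.
Each open branch fixes some atoms; the unmentioned ones are free. Counting distinct full assignments: branch {p=T, s=F, t=T} (q, r) contributes 4 new; branch {p=T, s=F, t=T} (q, r) contributes 0 new; branch {q=T, s=T} (p, r, t) contributes 8 new; branch {r=T} (p, q, s, t) contributes 10 new; branch {r=F} (p, q, s, t) contributes 10 new. Total: 32.

32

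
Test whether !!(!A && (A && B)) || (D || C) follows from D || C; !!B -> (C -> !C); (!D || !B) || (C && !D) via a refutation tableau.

Initial set: {(D || C); (!!B -> (C -> !C)); ((!D || !B) || (C && !D)); !(!!(!A && (A && B)) || (D || C))}.
!(!!(!A && (A && B)) || (D || C)): α-rule — add !!!(!A && (A && B)), !(D || C).
!!!(!A && (A && B)): drop double negation, giving !(!A && (A && B)).
!(D || C): α-rule — add !D, !C.
(D || C): β-rule — branch into D  //  C.
  branch 1 (add D):
    × closes — contains both D and !D.
  branch 2 (add C):
    × closes — contains both C and !C.
All 2 branches close.
Every branch closed, so the premises entail the conclusion.

Yes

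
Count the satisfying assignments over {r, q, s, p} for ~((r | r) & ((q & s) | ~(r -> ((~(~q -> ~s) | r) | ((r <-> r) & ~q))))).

Initial set: {~((r | r) & ((q & s) | ~(r -> ((~(~q -> ~s) | r) | ((r <-> r) & ~q)))))}.
~((r | r) & ((q & s) | ~(r -> ((~(~q -> ~s) | r) | ((r <-> r) & ~q))))): β-rule — branch into ~(r | r)  //  ~((q & s) | ~(r -> ((~(~q -> ~s) | r) | ((r <-> r) & ~q)))).
  branch 1 (add ~(r | r)):
    ~(r | r): α-rule — add ~r, ~r.
    ○ open, literals {r=0}.
  branch 2 (add ~((q & s) | ~(r -> ((~(~q -> ~s) | r) | ((r <-> r) & ~q))))):
    ~((q & s) | ~(r -> ((~(~q -> ~s) | r) | ((r <-> r) & ~q)))): α-rule — add ~(q & s), ~~(r -> ((~(~q -> ~s) | r) | ((r <-> r) & ~q))).
    ~(q & s): β-rule — branch into ~q  //  ~s.
      branch 2.1 (add ~q):
        ~~(r -> ((~(~q -> ~s) | r) | ((r <-> r) & ~q))): β-rule — branch into ~r  //  ((~(~q -> ~s) | r) | ((r <-> r) & ~q)).
          branch 2.1.1 (add ~r):
            ○ open, literals {q=0, r=0}.
          branch 2.1.2 (add ((~(~q -> ~s) | r) | ((r <-> r) & ~q))):
            ((~(~q -> ~s) | r) | ((r <-> r) & ~q)): β-rule — branch into (~(~q -> ~s) | r)  //  ((r <-> r) & ~q).
              branch 2.1.2.1 (add (~(~q -> ~s) | r)):
                (~(~q -> ~s) | r): β-rule — branch into ~(~q -> ~s)  //  r.
                  branch 2.1.2.1.1 (add ~(~q -> ~s)):
                    ~(~q -> ~s): α-rule — add ~q, ~~s.
                    ○ open, literals {q=0, s=1}.
                  branch 2.1.2.1.2 (add r):
                    ○ open, literals {q=0, r=1}.
              branch 2.1.2.2 (add ((r <-> r) & ~q)):
                ((r <-> r) & ~q): α-rule — add (r <-> r), ~q.
                (r <-> r): β-rule — branch into r, r  //  ~r, ~r.
                  branch 2.1.2.2.1 (add r, r):
                    ○ open, literals {q=0, r=1}.
                  branch 2.1.2.2.2 (add ~r, ~r):
                    ○ open, literals {q=0, r=0}.
      branch 2.2 (add ~s):
        ~~(r -> ((~(~q -> ~s) | r) | ((r <-> r) & ~q))): β-rule — branch into ~r  //  ((~(~q -> ~s) | r) | ((r <-> r) & ~q)).
          branch 2.2.1 (add ~r):
            ○ open, literals {r=0, s=0}.
          branch 2.2.2 (add ((~(~q -> ~s) | r) | ((r <-> r) & ~q))):
            ((~(~q -> ~s) | r) | ((r <-> r) & ~q)): β-rule — branch into (~(~q -> ~s) | r)  //  ((r <-> r) & ~q).
              branch 2.2.2.1 (add (~(~q -> ~s) | r)):
                (~(~q -> ~s) | r): β-rule — branch into ~(~q -> ~s)  //  r.
                  branch 2.2.2.1.1 (add ~(~q -> ~s)):
                    ~(~q -> ~s): α-rule — add ~q, ~~s.
                    × closes — contains both s and ~s.
                  branch 2.2.2.1.2 (add r):
                    ○ open, literals {r=1, s=0}.
              branch 2.2.2.2 (add ((r <-> r) & ~q)):
                ((r <-> r) & ~q): α-rule — add (r <-> r), ~q.
                (r <-> r): β-rule — branch into r, r  //  ~r, ~r.
                  branch 2.2.2.2.1 (add r, r):
                    ○ open, literals {q=0, r=1, s=0}.
                  branch 2.2.2.2.2 (add ~r, ~r):
                    ○ open, literals {q=0, r=0, s=0}.
1 branch closed, 10 open.
Each open branch fixes some atoms; the unmentioned ones are free. Counting distinct full assignments: branch {r=0} (q, s, p) contributes 8 new; branch {q=0, r=0} (s, p) contributes 0 new; branch {q=0, s=1} (r, p) contributes 2 new; branch {q=0, r=1} (s, p) contributes 2 new; branch {q=0, r=1} (s, p) contributes 0 new; branch {q=0, r=0} (s, p) contributes 0 new; branch {r=0, s=0} (q, p) contributes 0 new; branch {r=1, s=0} (q, p) contributes 2 new; branch {q=0, r=1, s=0} (p) contributes 0 new; branch {q=0, r=0, s=0} (p) contributes 0 new. Total: 14.

14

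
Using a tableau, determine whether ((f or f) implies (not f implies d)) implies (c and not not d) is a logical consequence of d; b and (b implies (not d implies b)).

Initial set: {T d; T (b and (b implies (not d implies b))); F (((f or f) implies (not f implies d)) implies (c and not not d))}.
T (b and (b implies (not d implies b))): α-rule — add T b, T (b implies (not d implies b)).
F (((f or f) implies (not f implies d)) implies (c and not not d)): α-rule — add T ((f or f) implies (not f implies d)), F (c and not not d).
T (b implies (not d implies b)): β-rule — branch into F b  //  T (not d implies b).
  branch 1 (add F b):
    × closes — contains both b and not b.
  branch 2 (add T (not d implies b)):
    T ((f or f) implies (not f implies d)): β-rule — branch into F (f or f)  //  T (not f implies d).
      branch 2.1 (add F (f or f)):
        F (f or f): α-rule — add F f, F f.
        F (c and not not d): β-rule — branch into F c  //  F not not d.
          branch 2.1.1 (add F c):
            T (not d implies b): β-rule — branch into F not d  //  T b.
              branch 2.1.1.1 (add F not d):
                ○ open, literals {b=1, c=0, d=1, f=0}.
              branch 2.1.1.2 (add T b):
                ○ open, literals {b=1, c=0, d=1, f=0}.
          branch 2.1.2 (add F not not d):
            F not not d: drop double negation, giving F d.
            × closes — contains both d and not d.
      branch 2.2 (add T (not f implies d)):
        F (c and not not d): β-rule — branch into F c  //  F not not d.
          branch 2.2.1 (add F c):
            T (not d implies b): β-rule — branch into F not d  //  T b.
              branch 2.2.1.1 (add F not d):
                T (not f implies d): β-rule — branch into F not f  //  T d.
                  branch 2.2.1.1.1 (add F not f):
                    ○ open, literals {b=1, c=0, d=1, f=1}.
                  branch 2.2.1.1.2 (add T d):
                    ○ open, literals {b=1, c=0, d=1}.
              branch 2.2.1.2 (add T b):
                T (not f implies d): β-rule — branch into F not f  //  T d.
                  branch 2.2.1.2.1 (add F not f):
                    ○ open, literals {b=1, c=0, d=1, f=1}.
                  branch 2.2.1.2.2 (add T d):
                    ○ open, literals {b=1, c=0, d=1}.
          branch 2.2.2 (add F not not d):
            F not not d: drop double negation, giving F d.
            × closes — contains both d and not d.
3 branches closed, 6 open.
An open branch gives a countermodel: b=1, c=0, d=1, f=0 (unmentioned atoms arbitrary); the premises hold there but the conclusion fails.

No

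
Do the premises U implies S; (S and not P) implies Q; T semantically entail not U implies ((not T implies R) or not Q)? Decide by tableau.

Yes

Initial set: {T (U implies S); T ((S and not P) implies Q); T T; F (not U implies ((not T implies R) or not Q))}.
F (not U implies ((not T implies R) or not Q)): α-rule — add T not U, F ((not T implies R) or not Q).
F ((not T implies R) or not Q): α-rule — add F (not T implies R), F not Q.
F (not T implies R): α-rule — add T not T, F R.
× closes — contains both T and not T.
All 1 branch closes.
Every branch closed, so the premises entail the conclusion.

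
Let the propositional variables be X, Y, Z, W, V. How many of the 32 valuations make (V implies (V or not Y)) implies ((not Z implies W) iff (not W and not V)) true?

8

Initial set: {((V implies (V or not Y)) implies ((not Z implies W) iff (not W and not V)))}.
((V implies (V or not Y)) implies ((not Z implies W) iff (not W and not V))): β-rule — branch into not (V implies (V or not Y))  //  ((not Z implies W) iff (not W and not V)).
  branch 1 (add not (V implies (V or not Y))):
    not (V implies (V or not Y)): α-rule — add V, not (V or not Y).
    not (V or not Y): α-rule — add not V, not not Y.
    × closes — contains both V and not V.
  branch 2 (add ((not Z implies W) iff (not W and not V))):
    ((not Z implies W) iff (not W and not V)): β-rule — branch into (not Z implies W), (not W and not V)  //  not (not Z implies W), not (not W and not V).
      branch 2.1 (add (not Z implies W), (not W and not V)):
        (not W and not V): α-rule — add not W, not V.
        (not Z implies W): β-rule — branch into not not Z  //  W.
          branch 2.1.1 (add not not Z):
            ○ open, literals {V=0, W=0, Z=1}.
          branch 2.1.2 (add W):
            × closes — contains both W and not W.
      branch 2.2 (add not (not Z implies W), not (not W and not V)):
        not (not Z implies W): α-rule — add not Z, not W.
        not (not W and not V): β-rule — branch into not not W  //  not not V.
          branch 2.2.1 (add not not W):
            × closes — contains both W and not W.
          branch 2.2.2 (add not not V):
            ○ open, literals {V=1, W=0, Z=0}.
3 branches closed, 2 open.
Each open branch fixes some atoms; the unmentioned ones are free. Counting distinct full assignments: branch {V=0, W=0, Z=1} (X, Y) contributes 4 new; branch {V=1, W=0, Z=0} (X, Y) contributes 4 new. Total: 8.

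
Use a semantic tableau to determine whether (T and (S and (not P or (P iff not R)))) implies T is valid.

Assume the negation and expand:
Initial set: {not ((T and (S and (not P or (P iff not R)))) implies T)}.
not ((T and (S and (not P or (P iff not R)))) implies T): α-rule — add (T and (S and (not P or (P iff not R)))), not T.
(T and (S and (not P or (P iff not R)))): α-rule — add T, (S and (not P or (P iff not R))).
× closes — contains both T and not T.
All 1 branch closes.
Every branch closed, so the negation is unsatisfiable and the formula is valid.

Valid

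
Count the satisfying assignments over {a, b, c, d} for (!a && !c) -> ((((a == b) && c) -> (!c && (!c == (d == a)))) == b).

Initial set: {((!a && !c) -> ((((a == b) && c) -> (!c && (!c == (d == a)))) == b))}.
((!a && !c) -> ((((a == b) && c) -> (!c && (!c == (d == a)))) == b)): β-rule — branch into !(!a && !c)  //  ((((a == b) && c) -> (!c && (!c == (d == a)))) == b).
  branch 1 (add !(!a && !c)):
    !(!a && !c): β-rule — branch into !!a  //  !!c.
      branch 1.1 (add !!a):
        ○ open, literals {a=1}.
      branch 1.2 (add !!c):
        ○ open, literals {c=1}.
  branch 2 (add ((((a == b) && c) -> (!c && (!c == (d == a)))) == b)):
    ((((a == b) && c) -> (!c && (!c == (d == a)))) == b): β-rule — branch into (((a == b) && c) -> (!c && (!c == (d == a)))), b  //  !(((a == b) && c) -> (!c && (!c == (d == a)))), !b.
      branch 2.1 (add (((a == b) && c) -> (!c && (!c == (d == a)))), b):
        (((a == b) && c) -> (!c && (!c == (d == a)))): β-rule — branch into !((a == b) && c)  //  (!c && (!c == (d == a))).
          branch 2.1.1 (add !((a == b) && c)):
            !((a == b) && c): β-rule — branch into !(a == b)  //  !c.
              branch 2.1.1.1 (add !(a == b)):
                !(a == b): β-rule — branch into a, !b  //  !a, b.
                  branch 2.1.1.1.1 (add a, !b):
                    × closes — contains both b and !b.
                  branch 2.1.1.1.2 (add !a, b):
                    ○ open, literals {a=0, b=1}.
              branch 2.1.1.2 (add !c):
                ○ open, literals {b=1, c=0}.
          branch 2.1.2 (add (!c && (!c == (d == a)))):
            (!c && (!c == (d == a))): α-rule — add !c, (!c == (d == a)).
            (!c == (d == a)): β-rule — branch into !c, (d == a)  //  !!c, !(d == a).
              branch 2.1.2.1 (add !c, (d == a)):
                (d == a): β-rule — branch into d, a  //  !d, !a.
                  branch 2.1.2.1.1 (add d, a):
                    ○ open, literals {a=1, b=1, c=0, d=1}.
                  branch 2.1.2.1.2 (add !d, !a):
                    ○ open, literals {a=0, b=1, c=0, d=0}.
              branch 2.1.2.2 (add !!c, !(d == a)):
                × closes — contains both c and !c.
      branch 2.2 (add !(((a == b) && c) -> (!c && (!c == (d == a)))), !b):
        !(((a == b) && c) -> (!c && (!c == (d == a)))): α-rule — add ((a == b) && c), !(!c && (!c == (d == a))).
        ((a == b) && c): α-rule — add (a == b), c.
        !(!c && (!c == (d == a))): β-rule — branch into !!c  //  !(!c == (d == a)).
          branch 2.2.1 (add !!c):
            (a == b): β-rule — branch into a, b  //  !a, !b.
              branch 2.2.1.1 (add a, b):
                × closes — contains both b and !b.
              branch 2.2.1.2 (add !a, !b):
                ○ open, literals {a=0, b=0, c=1}.
          branch 2.2.2 (add !(!c == (d == a))):
            (a == b): β-rule — branch into a, b  //  !a, !b.
              branch 2.2.2.1 (add a, b):
                × closes — contains both b and !b.
              branch 2.2.2.2 (add !a, !b):
                !(!c == (d == a)): β-rule — branch into !c, !(d == a)  //  !!c, (d == a).
                  branch 2.2.2.2.1 (add !c, !(d == a)):
                    × closes — contains both c and !c.
                  branch 2.2.2.2.2 (add !!c, (d == a)):
                    (d == a): β-rule — branch into d, a  //  !d, !a.
                      branch 2.2.2.2.2.1 (add d, a):
                        × closes — contains both a and !a.
                      branch 2.2.2.2.2.2 (add !d, !a):
                        ○ open, literals {a=0, b=0, c=1, d=0}.
6 branches closed, 8 open.
Each open branch fixes some atoms; the unmentioned ones are free. Counting distinct full assignments: branch {a=1} (b, c, d) contributes 8 new; branch {c=1} (a, b, d) contributes 4 new; branch {a=0, b=1} (c, d) contributes 2 new; branch {b=1, c=0} (a, d) contributes 0 new; branch {a=1, b=1, c=0, d=1} (none free) contributes 0 new; branch {a=0, b=1, c=0, d=0} (none free) contributes 0 new; branch {a=0, b=0, c=1} (d) contributes 0 new; branch {a=0, b=0, c=1, d=0} (none free) contributes 0 new. Total: 14.

14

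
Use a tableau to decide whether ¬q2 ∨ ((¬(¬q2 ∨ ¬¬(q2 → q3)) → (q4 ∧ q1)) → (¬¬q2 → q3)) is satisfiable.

Initial set: {(¬q2 ∨ ((¬(¬q2 ∨ ¬¬(q2 → q3)) → (q4 ∧ q1)) → (¬¬q2 → q3)))}.
(¬q2 ∨ ((¬(¬q2 ∨ ¬¬(q2 → q3)) → (q4 ∧ q1)) → (¬¬q2 → q3))): β-rule — branch into ¬q2  //  ((¬(¬q2 ∨ ¬¬(q2 → q3)) → (q4 ∧ q1)) → (¬¬q2 → q3)).
  branch 1 (add ¬q2):
    ○ open, literals {q2=F}.
  branch 2 (add ((¬(¬q2 ∨ ¬¬(q2 → q3)) → (q4 ∧ q1)) → (¬¬q2 → q3))):
    ((¬(¬q2 ∨ ¬¬(q2 → q3)) → (q4 ∧ q1)) → (¬¬q2 → q3)): β-rule — branch into ¬(¬(¬q2 ∨ ¬¬(q2 → q3)) → (q4 ∧ q1))  //  (¬¬q2 → q3).
      branch 2.1 (add ¬(¬(¬q2 ∨ ¬¬(q2 → q3)) → (q4 ∧ q1))):
        ¬(¬(¬q2 ∨ ¬¬(q2 → q3)) → (q4 ∧ q1)): α-rule — add ¬(¬q2 ∨ ¬¬(q2 → q3)), ¬(q4 ∧ q1).
        ¬(¬q2 ∨ ¬¬(q2 → q3)): α-rule — add ¬¬q2, ¬¬¬(q2 → q3).
        ¬¬¬(q2 → q3): drop double negation, giving ¬(q2 → q3).
        ¬(q2 → q3): α-rule — add q2, ¬q3.
        ¬(q4 ∧ q1): β-rule — branch into ¬q4  //  ¬q1.
          branch 2.1.1 (add ¬q4):
            ○ open, literals {q2=T, q3=F, q4=F}.
          branch 2.1.2 (add ¬q1):
            ○ open, literals {q1=F, q2=T, q3=F}.
      branch 2.2 (add (¬¬q2 → q3)):
        (¬¬q2 → q3): β-rule — branch into ¬¬¬q2  //  q3.
          branch 2.2.1 (add ¬¬¬q2):
            ¬¬¬q2: drop double negation, giving ¬q2.
            ○ open, literals {q2=F}.
          branch 2.2.2 (add q3):
            ○ open, literals {q3=T}.
0 branches closed, 5 open.
An open branch gives a satisfying assignment: q2=F.

Satisfiable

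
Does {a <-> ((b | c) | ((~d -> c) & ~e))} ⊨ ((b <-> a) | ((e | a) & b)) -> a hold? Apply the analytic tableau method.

Initial set: {(a <-> ((b | c) | ((~d -> c) & ~e))); ~(((b <-> a) | ((e | a) & b)) -> a)}.
~(((b <-> a) | ((e | a) & b)) -> a): α-rule — add ((b <-> a) | ((e | a) & b)), ~a.
(a <-> ((b | c) | ((~d -> c) & ~e))): β-rule — branch into a, ((b | c) | ((~d -> c) & ~e))  //  ~a, ~((b | c) | ((~d -> c) & ~e)).
  branch 1 (add a, ((b | c) | ((~d -> c) & ~e))):
    × closes — contains both a and ~a.
  branch 2 (add ~a, ~((b | c) | ((~d -> c) & ~e))):
    ~((b | c) | ((~d -> c) & ~e)): α-rule — add ~(b | c), ~((~d -> c) & ~e).
    ~(b | c): α-rule — add ~b, ~c.
    ((b <-> a) | ((e | a) & b)): β-rule — branch into (b <-> a)  //  ((e | a) & b).
      branch 2.1 (add (b <-> a)):
        ~((~d -> c) & ~e): β-rule — branch into ~(~d -> c)  //  ~~e.
          branch 2.1.1 (add ~(~d -> c)):
            ~(~d -> c): α-rule — add ~d, ~c.
            (b <-> a): β-rule — branch into b, a  //  ~b, ~a.
              branch 2.1.1.1 (add b, a):
                × closes — contains both b and ~b.
              branch 2.1.1.2 (add ~b, ~a):
                ○ open, literals {a=F, b=F, c=F, d=F}.
          branch 2.1.2 (add ~~e):
            (b <-> a): β-rule — branch into b, a  //  ~b, ~a.
              branch 2.1.2.1 (add b, a):
                × closes — contains both b and ~b.
              branch 2.1.2.2 (add ~b, ~a):
                ○ open, literals {a=F, b=F, c=F, e=T}.
      branch 2.2 (add ((e | a) & b)):
        ((e | a) & b): α-rule — add (e | a), b.
        × closes — contains both b and ~b.
4 branches closed, 2 open.
An open branch gives a countermodel: a=F, b=F, c=F, d=F (unmentioned atoms arbitrary); the premises hold there but the conclusion fails.

No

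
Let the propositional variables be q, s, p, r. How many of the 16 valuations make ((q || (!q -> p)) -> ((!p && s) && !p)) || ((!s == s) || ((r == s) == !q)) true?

11

Initial set: {(((q || (!q -> p)) -> ((!p && s) && !p)) || ((!s == s) || ((r == s) == !q)))}.
(((q || (!q -> p)) -> ((!p && s) && !p)) || ((!s == s) || ((r == s) == !q))): β-rule — branch into ((q || (!q -> p)) -> ((!p && s) && !p))  //  ((!s == s) || ((r == s) == !q)).
  branch 1 (add ((q || (!q -> p)) -> ((!p && s) && !p))):
    ((q || (!q -> p)) -> ((!p && s) && !p)): β-rule — branch into !(q || (!q -> p))  //  ((!p && s) && !p).
      branch 1.1 (add !(q || (!q -> p))):
        !(q || (!q -> p)): α-rule — add !q, !(!q -> p).
        !(!q -> p): α-rule — add !q, !p.
        ○ open, literals {p=false, q=false}.
      branch 1.2 (add ((!p && s) && !p)):
        ((!p && s) && !p): α-rule — add (!p && s), !p.
        (!p && s): α-rule — add !p, s.
        ○ open, literals {p=false, s=true}.
  branch 2 (add ((!s == s) || ((r == s) == !q))):
    ((!s == s) || ((r == s) == !q)): β-rule — branch into (!s == s)  //  ((r == s) == !q).
      branch 2.1 (add (!s == s)):
        (!s == s): β-rule — branch into !s, s  //  !!s, !s.
          branch 2.1.1 (add !s, s):
            × closes — contains both s and !s.
          branch 2.1.2 (add !!s, !s):
            × closes — contains both s and !s.
      branch 2.2 (add ((r == s) == !q)):
        ((r == s) == !q): β-rule — branch into (r == s), !q  //  !(r == s), !!q.
          branch 2.2.1 (add (r == s), !q):
            (r == s): β-rule — branch into r, s  //  !r, !s.
              branch 2.2.1.1 (add r, s):
                ○ open, literals {q=false, r=true, s=true}.
              branch 2.2.1.2 (add !r, !s):
                ○ open, literals {q=false, r=false, s=false}.
          branch 2.2.2 (add !(r == s), !!q):
            !(r == s): β-rule — branch into r, !s  //  !r, s.
              branch 2.2.2.1 (add r, !s):
                ○ open, literals {q=true, r=true, s=false}.
              branch 2.2.2.2 (add !r, s):
                ○ open, literals {q=true, r=false, s=true}.
2 branches closed, 6 open.
Each open branch fixes some atoms; the unmentioned ones are free. Counting distinct full assignments: branch {p=false, q=false} (s, r) contributes 4 new; branch {p=false, s=true} (q, r) contributes 2 new; branch {q=false, r=true, s=true} (p) contributes 1 new; branch {q=false, r=false, s=false} (p) contributes 1 new; branch {q=true, r=true, s=false} (p) contributes 2 new; branch {q=true, r=false, s=true} (p) contributes 1 new. Total: 11.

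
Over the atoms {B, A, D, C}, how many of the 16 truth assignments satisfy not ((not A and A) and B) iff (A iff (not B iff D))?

8

Initial set: {(not ((not A and A) and B) iff (A iff (not B iff D)))}.
(not ((not A and A) and B) iff (A iff (not B iff D))): β-rule — branch into not ((not A and A) and B), (A iff (not B iff D))  //  not not ((not A and A) and B), not (A iff (not B iff D)).
  branch 1 (add not ((not A and A) and B), (A iff (not B iff D))):
    not ((not A and A) and B): β-rule — branch into not (not A and A)  //  not B.
      branch 1.1 (add not (not A and A)):
        (A iff (not B iff D)): β-rule — branch into A, (not B iff D)  //  not A, not (not B iff D).
          branch 1.1.1 (add A, (not B iff D)):
            not (not A and A): β-rule — branch into not not A  //  not A.
              branch 1.1.1.1 (add not not A):
                (not B iff D): β-rule — branch into not B, D  //  not not B, not D.
                  branch 1.1.1.1.1 (add not B, D):
                    ○ open, literals {A=true, B=false, D=true}.
                  branch 1.1.1.1.2 (add not not B, not D):
                    ○ open, literals {A=true, B=true, D=false}.
              branch 1.1.1.2 (add not A):
                × closes — contains both A and not A.
          branch 1.1.2 (add not A, not (not B iff D)):
            not (not A and A): β-rule — branch into not not A  //  not A.
              branch 1.1.2.1 (add not not A):
                × closes — contains both A and not A.
              branch 1.1.2.2 (add not A):
                not (not B iff D): β-rule — branch into not B, not D  //  not not B, D.
                  branch 1.1.2.2.1 (add not B, not D):
                    ○ open, literals {A=false, B=false, D=false}.
                  branch 1.1.2.2.2 (add not not B, D):
                    ○ open, literals {A=false, B=true, D=true}.
      branch 1.2 (add not B):
        (A iff (not B iff D)): β-rule — branch into A, (not B iff D)  //  not A, not (not B iff D).
          branch 1.2.1 (add A, (not B iff D)):
            (not B iff D): β-rule — branch into not B, D  //  not not B, not D.
              branch 1.2.1.1 (add not B, D):
                ○ open, literals {A=true, B=false, D=true}.
              branch 1.2.1.2 (add not not B, not D):
                × closes — contains both B and not B.
          branch 1.2.2 (add not A, not (not B iff D)):
            not (not B iff D): β-rule — branch into not B, not D  //  not not B, D.
              branch 1.2.2.1 (add not B, not D):
                ○ open, literals {A=false, B=false, D=false}.
              branch 1.2.2.2 (add not not B, D):
                × closes — contains both B and not B.
  branch 2 (add not not ((not A and A) and B), not (A iff (not B iff D))):
    not not ((not A and A) and B): α-rule — add (not A and A), B.
    (not A and A): α-rule — add not A, A.
    × closes — contains both A and not A.
5 branches closed, 6 open.
Each open branch fixes some atoms; the unmentioned ones are free. Counting distinct full assignments: branch {A=true, B=false, D=true} (C) contributes 2 new; branch {A=true, B=true, D=false} (C) contributes 2 new; branch {A=false, B=false, D=false} (C) contributes 2 new; branch {A=false, B=true, D=true} (C) contributes 2 new; branch {A=true, B=false, D=true} (C) contributes 0 new; branch {A=false, B=false, D=false} (C) contributes 0 new. Total: 8.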